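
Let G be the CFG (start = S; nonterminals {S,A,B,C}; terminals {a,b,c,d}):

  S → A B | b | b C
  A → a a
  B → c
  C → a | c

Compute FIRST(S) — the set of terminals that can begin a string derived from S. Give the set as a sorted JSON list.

FIRST iteration:
round 1:
  A via A→a a: +{a}
  B via B→c: +{c}
  C via C→a: +{a}
  C via C→c: +{c}
  S via S→A B: +{a}
  S via S→b: +{b}
  FIRST[S]={a,b}  FIRST[A]={a}  FIRST[B]={c}  FIRST[C]={a,c}
round 2: (no change)
  FIRST[S]={a,b}  FIRST[A]={a}  FIRST[B]={c}  FIRST[C]={a,c}

FIRST(S) = ["a", "b"]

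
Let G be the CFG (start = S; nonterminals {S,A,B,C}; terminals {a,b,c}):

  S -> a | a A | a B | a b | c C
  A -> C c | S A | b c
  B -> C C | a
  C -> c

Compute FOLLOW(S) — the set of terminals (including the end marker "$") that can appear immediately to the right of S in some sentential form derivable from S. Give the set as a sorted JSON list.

FIRST sets, iterate to fixpoint:
pass 1:
  A via A→b c: +{b}
  B via B→a: +{a}
  C via C→c: +{c}
  S via S→a: +{a}
  S via S→c C: +{c}
  FIRST[S]={a,c}  FIRST[A]={b}  FIRST[B]={a}  FIRST[C]={c}
pass 2:
  A via A→C c: +{c}
  A via A→S A: +{a}
  B via B→C C: +{c}
  FIRST[S]={a,c}  FIRST[A]={a,b,c}  FIRST[B]={a,c}  FIRST[C]={c}
pass 3: done
  FIRST[S]={a,c}  FIRST[A]={a,b,c}  FIRST[B]={a,c}  FIRST[C]={c}

Compute FOLLOW by fixpoint:
FOLLOW(S) := {$}
round 1:
  A→C c: FOLLOW(C) ⊇ FIRST(c) = {c}; new: +{c}
  A→S A: FOLLOW(S) ⊇ FIRST(A) = {a,b,c}; new: +{a,b,c}
  S→a A: FOLLOW(A) ⊇ FOLLOW(S) ⊇ {$,a,b,c}; new: +{$,a,b,c}
  S→a B: FOLLOW(B) ⊇ FOLLOW(S) ⊇ {$,a,b,c}; new: +{$,a,b,c}
  S→c C: FOLLOW(C) ⊇ FOLLOW(S) ⊇ {$,a,b,c}; new: +{$,a,b}
  FOLLOW(S)={$,a,b,c}  FOLLOW(A)={$,a,b,c}  FOLLOW(B)={$,a,b,c}  FOLLOW(C)={$,a,b,c}
round 2: (stable)
  FOLLOW(S)={$,a,b,c}  FOLLOW(A)={$,a,b,c}  FOLLOW(B)={$,a,b,c}  FOLLOW(C)={$,a,b,c}

FOLLOW(S) = ["$", "a", "b", "c"]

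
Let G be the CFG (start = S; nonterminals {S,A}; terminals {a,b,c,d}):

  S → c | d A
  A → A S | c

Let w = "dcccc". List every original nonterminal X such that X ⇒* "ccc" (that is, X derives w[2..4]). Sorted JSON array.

CNF form of G:
  S -> T0 A | c
  A -> A S | c
  T0 -> d

Fill CYK table bottom-up (cells [i..j] with 2 ≤ i ≤ j ≤ 4 only):
  cell(2,2) c: {A,S}
  cell(3,3) c: {A,S}
  cell(4,4) c: {A,S}
  cell(2,3) cc: {A}
  cell(3,4) cc: {A}
  cell(2,4) ccc: {A}

Original NTs in T[2,4] deriving "ccc": ["A"]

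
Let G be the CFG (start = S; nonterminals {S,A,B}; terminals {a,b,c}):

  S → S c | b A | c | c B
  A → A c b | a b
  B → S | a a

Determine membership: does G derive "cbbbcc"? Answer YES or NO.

CNF form of G:
  S -> S T0 | T0 B | T1 A | c
  A -> A X3 | T2 T1
  B -> S T0 | T0 B | T1 A | T2 T2 | c
  T0 -> c
  T1 -> b
  T2 -> a
  X3 -> T0 T1

Fill CYK table bottom-up:
  T[0,0] 'c' = {B,S,T0}  orig:{B,S}
  T[1,1] 'b' = {T1}  orig:{}
  T[2,2] 'b' = {T1}  orig:{}
  T[3,3] 'b' = {T1}  orig:{}
  T[4,4] 'c' = {B,S,T0}  orig:{B,S}
  T[5,5] 'c' = {B,S,T0}  orig:{B,S}
  T[0,1] 'cb' = {X3}  orig:{}
  T[1,2] 'bb' = ∅
  T[2,3] 'bb' = ∅
  T[3,4] 'bc' = ∅
  T[4,5] 'cc' = {B,S}
  T[0,2] 'cbb' = ∅
  T[1,3] 'bbb' = ∅
  T[2,4] 'bbc' = ∅
  T[3,5] 'bcc' = ∅
  T[0,3] 'cbbb' = ∅
  T[1,4] 'bbbc' = ∅
  T[2,5] 'bbcc' = ∅
  T[0,4] 'cbbbc' = ∅
  T[1,5] 'bbbcc' = ∅
  T[0,5] 'cbbbcc' = ∅

S ∉ T[0,5] ⇒ NO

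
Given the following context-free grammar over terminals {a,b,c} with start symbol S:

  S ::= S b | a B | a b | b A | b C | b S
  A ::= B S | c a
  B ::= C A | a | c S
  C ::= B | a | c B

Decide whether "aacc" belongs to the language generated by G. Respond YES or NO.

Convert to CNF:
  S -> S T2 | T1 B | T1 T2 | T2 A | T2 C | T2 S
  A -> B S | T0 T1
  B -> C A | T0 S | a
  C -> C A | T0 B | T0 S | a
  T0 -> c
  T1 -> a
  T2 -> b

CYK table (by increasing span):
  T[0,0] 'a' = {B,C,T1}  orig:{B,C}
  T[1,1] 'a' = {B,C,T1}  orig:{B,C}
  T[2,2] 'c' = {T0}  orig:{}
  T[3,3] 'c' = {T0}  orig:{}
  T[0,1] 'aa' = {S}
  T[1,2] 'ac' = ∅
  T[2,3] 'cc' = ∅
  T[0,2] 'aac' = ∅
  T[1,3] 'acc' = ∅
  T[0,3] 'aacc' = ∅

S ∉ T[0,3] ⇒ NO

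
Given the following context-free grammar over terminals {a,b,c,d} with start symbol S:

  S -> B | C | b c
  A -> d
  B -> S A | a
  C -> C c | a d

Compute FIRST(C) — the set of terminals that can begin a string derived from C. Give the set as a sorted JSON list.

FIRST iteration:
pass 1:
  A via A→d: +{d}
  B via B→a: +{a}
  C via C→a d: +{a}
  S via S→B: +{a}
  S via S→b c: +{b}
  FIRST[S]={a,b}  FIRST[A]={d}  FIRST[B]={a}  FIRST[C]={a}
pass 2:
  B via B→S A: +{b}
  FIRST[S]={a,b}  FIRST[A]={d}  FIRST[B]={a,b}  FIRST[C]={a}
pass 3: (no change)
  FIRST[S]={a,b}  FIRST[A]={d}  FIRST[B]={a,b}  FIRST[C]={a}

FIRST(C) = ["a"]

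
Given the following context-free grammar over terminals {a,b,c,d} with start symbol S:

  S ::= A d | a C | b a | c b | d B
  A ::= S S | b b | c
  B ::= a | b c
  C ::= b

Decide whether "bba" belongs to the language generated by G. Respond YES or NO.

CNF form of G:
  S -> A T2 | T0 T3 | T1 T0 | T2 B | T3 C
  A -> S S | T0 T0 | c
  B -> T0 T1 | a
  C -> b
  T0 -> b
  T1 -> c
  T2 -> d
  T3 -> a

Fill CYK table bottom-up:
  T[0,0] 'b' = {C,T0}  orig:{C}
  T[1,1] 'b' = {C,T0}  orig:{C}
  T[2,2] 'a' = {B,T3}  orig:{B}
  T[0,1] 'bb' = {A}
  T[1,2] 'ba' = {S}
  T[0,2] 'bba' = ∅

S ∉ T[0,2] ⇒ NO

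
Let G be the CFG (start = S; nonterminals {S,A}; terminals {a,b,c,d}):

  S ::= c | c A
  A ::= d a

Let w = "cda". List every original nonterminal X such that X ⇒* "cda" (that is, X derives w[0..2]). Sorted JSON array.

Convert to CNF:
  S -> T2 A | c
  A -> T0 T1
  T0 -> d
  T1 -> a
  T2 -> c

Fill CYK table bottom-up (cells [i..j] with 0 ≤ i ≤ j ≤ 2 only):
  [0..0]={S,T2}  "c"  orig:{S}
  [1..1]={T0}  "d"  orig:{}
  [2..2]={T1}  "a"  orig:{}
  [0..1]=∅  "cd"
  [1..2]={A}  "da"
  [0..2]={S}  "cda"

Original NTs in T[0,2] deriving "cda": ["S"]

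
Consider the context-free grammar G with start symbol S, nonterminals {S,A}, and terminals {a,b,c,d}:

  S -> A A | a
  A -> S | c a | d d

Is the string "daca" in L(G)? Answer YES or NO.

Convert to CNF:
  S -> A A | a
  A -> A A | T0 T1 | T2 T2 | a
  T0 -> c
  T1 -> a
  T2 -> d

CYK table (by increasing span):
  [0..0]={T2}  "d"  orig:{}
  [1..1]={A,S,T1}  "a"  orig:{A,S}
  [2..2]={T0}  "c"  orig:{}
  [3..3]={A,S,T1}  "a"  orig:{A,S}
  [0..1]=∅  "da"
  [1..2]=∅  "ac"
  [2..3]={A}  "ca"
  [0..2]=∅  "dac"
  [1..3]={A,S}  "aca"
  [0..3]=∅  "daca"

S ∉ T[0,3] ⇒ NO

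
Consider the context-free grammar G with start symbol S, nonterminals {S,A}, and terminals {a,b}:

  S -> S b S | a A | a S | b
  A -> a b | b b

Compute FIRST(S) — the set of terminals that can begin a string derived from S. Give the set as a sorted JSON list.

Compute FIRST by fixpoint:
iter 1:
  A via A→a b: +{a}
  A via A→b b: +{b}
  S via S→a A: +{a}
  S via S→b: +{b}
  FIRST(S)={a,b}  FIRST(A)={a,b}
iter 2: (stable)
  FIRST(S)={a,b}  FIRST(A)={a,b}

FIRST(S) = ["a", "b"]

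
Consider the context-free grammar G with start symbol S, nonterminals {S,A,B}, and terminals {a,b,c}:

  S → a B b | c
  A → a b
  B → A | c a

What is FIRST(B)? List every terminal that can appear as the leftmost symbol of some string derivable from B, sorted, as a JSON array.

FIRST iteration:
[1]
  A via A→a b: +{a}
  B via B→A: +{a}
  B via B→c a: +{c}
  S via S→a B b: +{a}
  S via S→c: +{c}
  S: {a,c}  A: {a}  B: {a,c}
[2] done
  S: {a,c}  A: {a}  B: {a,c}

FIRST(B) = ["a", "c"]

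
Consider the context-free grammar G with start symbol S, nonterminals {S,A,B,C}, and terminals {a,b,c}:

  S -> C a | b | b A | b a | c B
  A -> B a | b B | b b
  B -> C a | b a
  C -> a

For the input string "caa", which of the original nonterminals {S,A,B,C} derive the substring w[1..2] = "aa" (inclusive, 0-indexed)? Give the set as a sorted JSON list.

Convert to CNF:
  S -> C T0 | T1 A | T1 T0 | T2 B | b
  A -> B T0 | T1 B | T1 T1
  B -> C T0 | T1 T0
  C -> a
  T0 -> a
  T1 -> b
  T2 -> c

CYK table (by increasing span) (cells [i..j] with 1 ≤ i ≤ j ≤ 2 only):
  T[1,1] 'a' = {C,T0}  orig:{C}
  T[2,2] 'a' = {C,T0}  orig:{C}
  T[1,2] 'aa' = {B,S}

Original NTs in T[1,2] deriving "aa": ["B", "S"]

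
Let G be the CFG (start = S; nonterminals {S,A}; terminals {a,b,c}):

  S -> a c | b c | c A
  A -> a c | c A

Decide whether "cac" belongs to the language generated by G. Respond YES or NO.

CNF form of G:
  S -> T0 T1 | T1 A | T2 T1
  A -> T0 T1 | T1 A
  T0 -> a
  T1 -> c
  T2 -> b

CYK table (by increasing span):
  T[0,0] 'c' = {T1}  orig:{}
  T[1,1] 'a' = {T0}  orig:{}
  T[2,2] 'c' = {T1}  orig:{}
  T[0,1] 'ca' = ∅
  T[1,2] 'ac' = {A,S}
  T[0,2] 'cac' = {A,S}

S ∈ T[0,2] ⇒ YES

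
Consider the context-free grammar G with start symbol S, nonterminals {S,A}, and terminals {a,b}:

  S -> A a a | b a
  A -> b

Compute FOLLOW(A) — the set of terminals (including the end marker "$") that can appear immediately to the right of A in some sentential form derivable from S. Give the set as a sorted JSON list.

FIRST sets, iterate to fixpoint:
[1]
  A via A→b: +{b}
  S via S→A a a: +{b}
  FIRST(S)={b}  FIRST(A)={b}
[2] done
  FIRST(S)={b}  FIRST(A)={b}

Compute FOLLOW by fixpoint:
FOLLOW(S) := {$}
iter 1:
  S→A a a: FOLLOW(A) ⊇ FIRST(a) = {a}; new: +{a}
  FOLLOW(S)={$}  FOLLOW(A)={a}
iter 2: done
  FOLLOW(S)={$}  FOLLOW(A)={a}

FOLLOW(A) = ["a"]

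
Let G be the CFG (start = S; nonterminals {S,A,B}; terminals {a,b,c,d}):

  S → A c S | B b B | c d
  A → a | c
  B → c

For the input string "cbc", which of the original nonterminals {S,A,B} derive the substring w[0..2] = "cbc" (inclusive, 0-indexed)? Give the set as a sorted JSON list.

CNF form of G:
  S -> A X3 | B X4 | T0 T2
  A -> a | c
  B -> c
  T0 -> c
  T1 -> b
  T2 -> d
  X3 -> T0 S
  X4 -> T1 B

CYK table (by increasing span), restricted to cells inside w[0..2]:
  cell(0,0) c: {A,B,T0}  orig:{A,B}
  cell(1,1) b: {T1}  orig:{}
  cell(2,2) c: {A,B,T0}  orig:{A,B}
  cell(0,1) cb: ∅
  cell(1,2) bc: {X4}  orig:{}
  cell(0,2) cbc: {S}

Original NTs in T[0,2] deriving "cbc": ["S"]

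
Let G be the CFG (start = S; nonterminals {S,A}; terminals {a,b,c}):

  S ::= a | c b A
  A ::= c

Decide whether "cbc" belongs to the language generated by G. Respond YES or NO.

Convert to CNF:
  S -> T0 X2 | a
  A -> c
  T0 -> c
  T1 -> b
  X2 -> T1 A

CYK table (by increasing span):
  [0..0]={A,T0}  "c"  orig:{A}
  [1..1]={T1}  "b"  orig:{}
  [2..2]={A,T0}  "c"  orig:{A}
  [0..1]=∅  "cb"
  [1..2]={X2}  "bc"  orig:{}
  [0..2]={S}  "cbc"

S ∈ T[0,2] ⇒ YES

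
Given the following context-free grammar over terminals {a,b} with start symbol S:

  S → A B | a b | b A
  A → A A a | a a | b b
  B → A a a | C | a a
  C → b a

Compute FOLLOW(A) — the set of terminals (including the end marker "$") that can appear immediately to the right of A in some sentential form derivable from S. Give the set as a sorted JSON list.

FIRST iteration:
iter 1:
  A via A→a a: +{a}
  A via A→b b: +{b}
  B via B→A a a: +{a,b}
  C via C→b a: +{b}
  S via S→A B: +{a,b}
  S: {a,b}  A: {a,b}  B: {a,b}  C: {b}
iter 2: (no change)
  S: {a,b}  A: {a,b}  B: {a,b}  C: {b}

FOLLOW iteration:
seed FOLLOW(S) with $
pass 1:
  A→A A a: FOLLOW(A) ⊇ FIRST(A) = {a,b}; new: +{a,b}
  S→A B: FOLLOW(B) ⊇ FOLLOW(S) ⊇ {$}; new: +{$}
  S→b A: FOLLOW(A) ⊇ FOLLOW(S) ⊇ {$}; new: +{$}
  FOLLOW[S]={$}  FOLLOW[A]={$,a,b}  FOLLOW[B]={$}  FOLLOW[C]={}
pass 2:
  B→C: FOLLOW(C) ⊇ FOLLOW(B) ⊇ {$}; new: +{$}
  FOLLOW[S]={$}  FOLLOW[A]={$,a,b}  FOLLOW[B]={$}  FOLLOW[C]={$}
pass 3: (stable)
  FOLLOW[S]={$}  FOLLOW[A]={$,a,b}  FOLLOW[B]={$}  FOLLOW[C]={$}

FOLLOW(A) = ["$", "a", "b"]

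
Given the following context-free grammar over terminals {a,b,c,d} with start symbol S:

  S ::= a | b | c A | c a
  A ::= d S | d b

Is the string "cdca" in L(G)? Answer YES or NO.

Convert to CNF:
  S -> T2 A | T2 T3 | a | b
  A -> T0 S | T0 T1
  T0 -> d
  T1 -> b
  T2 -> c
  T3 -> a

CYK fill:
  [0..0]={T2}  "c"  orig:{}
  [1..1]={T0}  "d"  orig:{}
  [2..2]={T2}  "c"  orig:{}
  [3..3]={S,T3}  "a"  orig:{S}
  [0..1]=∅  "cd"
  [1..2]=∅  "dc"
  [2..3]={S}  "ca"
  [0..2]=∅  "cdc"
  [1..3]={A}  "dca"
  [0..3]={S}  "cdca"

S ∈ T[0,3] ⇒ YES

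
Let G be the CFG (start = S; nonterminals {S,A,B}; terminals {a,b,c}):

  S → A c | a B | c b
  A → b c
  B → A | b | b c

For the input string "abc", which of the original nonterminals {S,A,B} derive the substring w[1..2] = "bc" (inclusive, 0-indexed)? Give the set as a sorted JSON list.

CNF form of G:
  S -> A T1 | T1 T0 | T2 B
  A -> T0 T1
  B -> T0 T1 | b
  T0 -> b
  T1 -> c
  T2 -> a

CYK fill, restricted to cells inside w[1..2]:
  T[1,1] 'b' = {B,T0}  orig:{B}
  T[2,2] 'c' = {T1}  orig:{}
  T[1,2] 'bc' = {A,B}

Original NTs in T[1,2] deriving "bc": ["A", "B"]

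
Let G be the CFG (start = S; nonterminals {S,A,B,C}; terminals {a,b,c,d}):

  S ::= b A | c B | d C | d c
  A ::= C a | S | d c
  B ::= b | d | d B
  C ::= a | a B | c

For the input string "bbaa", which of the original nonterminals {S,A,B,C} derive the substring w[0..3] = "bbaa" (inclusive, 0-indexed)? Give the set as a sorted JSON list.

CNF form of G:
  S -> T1 A | T2 B | T3 C | T3 T2
  A -> C T0 | T1 A | T2 B | T3 C | T3 T2
  B -> T3 B | b | d
  C -> T0 B | a | c
  T0 -> a
  T1 -> b
  T2 -> c
  T3 -> d

Fill CYK table bottom-up, restricted to cells inside w[0..3]:
  T[0,0] 'b' = {B,T1}  orig:{B}
  T[1,1] 'b' = {B,T1}  orig:{B}
  T[2,2] 'a' = {C,T0}  orig:{C}
  T[3,3] 'a' = {C,T0}  orig:{C}
  T[0,1] 'bb' = ∅
  T[1,2] 'ba' = ∅
  T[2,3] 'aa' = {A}
  T[0,2] 'bba' = ∅
  T[1,3] 'baa' = {A,S}
  T[0,3] 'bbaa' = {A,S}

Original NTs in T[0,3] deriving "bbaa": ["A", "S"]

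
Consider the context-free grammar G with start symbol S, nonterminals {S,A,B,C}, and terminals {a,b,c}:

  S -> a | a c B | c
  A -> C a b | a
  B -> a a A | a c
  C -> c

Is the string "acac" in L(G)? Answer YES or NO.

Convert to CNF:
  S -> T0 X5 | a | c
  A -> C X3 | a
  B -> T0 T2 | T0 X4
  C -> c
  T0 -> a
  T1 -> b
  T2 -> c
  X3 -> T0 T1
  X4 -> T0 A
  X5 -> T2 B

CYK table (by increasing span):
  T[0,0] 'a' = {A,S,T0}  orig:{A,S}
  T[1,1] 'c' = {C,S,T2}  orig:{C,S}
  T[2,2] 'a' = {A,S,T0}  orig:{A,S}
  T[3,3] 'c' = {C,S,T2}  orig:{C,S}
  T[0,1] 'ac' = {B}
  T[1,2] 'ca' = ∅
  T[2,3] 'ac' = {B}
  T[0,2] 'aca' = ∅
  T[1,3] 'cac' = {X5}  orig:{}
  T[0,3] 'acac' = {S}

S ∈ T[0,3] ⇒ YES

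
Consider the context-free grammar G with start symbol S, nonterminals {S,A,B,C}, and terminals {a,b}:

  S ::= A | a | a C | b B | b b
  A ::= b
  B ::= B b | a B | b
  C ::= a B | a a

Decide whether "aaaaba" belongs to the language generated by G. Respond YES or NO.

CNF form of G:
  S -> T0 B | T0 T0 | T1 C | a | b
  A -> b
  B -> B T0 | T1 B | b
  C -> T1 B | T1 T1
  T0 -> b
  T1 -> a

Fill CYK table bottom-up:
  cell(0,0) a: {S,T1}  orig:{S}
  cell(1,1) a: {S,T1}  orig:{S}
  cell(2,2) a: {S,T1}  orig:{S}
  cell(3,3) a: {S,T1}  orig:{S}
  cell(4,4) b: {A,B,S,T0}  orig:{A,B,S}
  cell(5,5) a: {S,T1}  orig:{S}
  cell(0,1) aa: {C}
  cell(1,2) aa: {C}
  cell(2,3) aa: {C}
  cell(3,4) ab: {B,C}
  cell(4,5) ba: ∅
  cell(0,2) aaa: {S}
  cell(1,3) aaa: {S}
  cell(2,4) aab: {B,C,S}
  cell(3,5) aba: ∅
  cell(0,3) aaaa: ∅
  cell(1,4) aaab: {B,C,S}
  cell(2,5) aaba: ∅
  cell(0,4) aaaab: {B,C,S}
  cell(1,5) aaaba: ∅
  cell(0,5) aaaaba: ∅

S ∉ T[0,5] ⇒ NO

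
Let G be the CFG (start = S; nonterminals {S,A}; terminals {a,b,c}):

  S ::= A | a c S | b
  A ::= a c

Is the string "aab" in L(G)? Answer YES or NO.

CNF form of G:
  S -> T0 T1 | T0 X2 | b
  A -> T0 T1
  T0 -> a
  T1 -> c
  X2 -> T1 S

CYK table (by increasing span):
  [0..0]={T0}  "a"  orig:{}
  [1..1]={T0}  "a"  orig:{}
  [2..2]={S}  "b"
  [0..1]=∅  "aa"
  [1..2]=∅  "ab"
  [0..2]=∅  "aab"

S ∉ T[0,2] ⇒ NO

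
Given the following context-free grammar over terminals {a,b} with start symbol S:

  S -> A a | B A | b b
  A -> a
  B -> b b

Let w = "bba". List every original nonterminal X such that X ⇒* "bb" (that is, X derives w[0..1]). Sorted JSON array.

CNF form of G:
  S -> A T1 | B A | T0 T0
  A -> a
  B -> T0 T0
  T0 -> b
  T1 -> a

Fill CYK table bottom-up, restricted to cells inside w[0..1]:
  T[0,0] 'b' = {T0}  orig:{}
  T[1,1] 'b' = {T0}  orig:{}
  T[0,1] 'bb' = {B,S}

Original NTs in T[0,1] deriving "bb": ["B", "S"]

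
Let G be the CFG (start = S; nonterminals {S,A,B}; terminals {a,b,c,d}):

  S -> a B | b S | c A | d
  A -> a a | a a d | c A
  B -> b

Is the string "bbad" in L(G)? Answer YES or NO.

Convert to CNF:
  S -> T0 B | T2 A | T3 S | d
  A -> T0 T0 | T0 X4 | T2 A
  B -> b
  T0 -> a
  T1 -> d
  T2 -> c
  T3 -> b
  X4 -> T0 T1

CYK table (by increasing span):
  T[0,0] 'b' = {B,T3}  orig:{B}
  T[1,1] 'b' = {B,T3}  orig:{B}
  T[2,2] 'a' = {T0}  orig:{}
  T[3,3] 'd' = {S,T1}  orig:{S}
  T[0,1] 'bb' = ∅
  T[1,2] 'ba' = ∅
  T[2,3] 'ad' = {X4}  orig:{}
  T[0,2] 'bba' = ∅
  T[1,3] 'bad' = ∅
  T[0,3] 'bbad' = ∅

S ∉ T[0,3] ⇒ NO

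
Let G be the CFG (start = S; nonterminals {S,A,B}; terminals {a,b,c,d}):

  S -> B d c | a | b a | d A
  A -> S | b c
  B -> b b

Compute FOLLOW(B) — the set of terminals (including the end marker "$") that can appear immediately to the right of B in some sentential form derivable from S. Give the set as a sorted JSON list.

FIRST sets, iterate to fixpoint:
[1]
  A via A→b c: +{b}
  B via B→b b: +{b}
  S via S→B d c: +{b}
  S via S→a: +{a}
  S via S→d A: +{d}
  FIRST(S)={a,b,d}  FIRST(A)={b}  FIRST(B)={b}
[2]
  A via A→S: +{a,d}
  FIRST(S)={a,b,d}  FIRST(A)={a,b,d}  FIRST(B)={b}
[3] done
  FIRST(S)={a,b,d}  FIRST(A)={a,b,d}  FIRST(B)={b}

FOLLOW iteration:
seed FOLLOW(S) with $
iter 1:
  S→B d c: FOLLOW(B) ⊇ FIRST(d) = {d}; new: +{d}
  S→d A: FOLLOW(A) ⊇ FOLLOW(S) ⊇ {$}; new: +{$}
  FOLLOW[S]={$}  FOLLOW[A]={$}  FOLLOW[B]={d}
iter 2: (stable)
  FOLLOW[S]={$}  FOLLOW[A]={$}  FOLLOW[B]={d}

FOLLOW(B) = ["d"]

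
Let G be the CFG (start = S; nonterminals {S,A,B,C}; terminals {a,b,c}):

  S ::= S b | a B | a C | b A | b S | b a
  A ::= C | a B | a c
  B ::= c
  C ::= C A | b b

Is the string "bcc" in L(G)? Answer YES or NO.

Convert to CNF:
  S -> S T2 | T0 B | T0 C | T2 A | T2 S | T2 T0
  A -> C A | T0 B | T0 T1 | T2 T2
  B -> c
  C -> C A | T2 T2
  T0 -> a
  T1 -> c
  T2 -> b

CYK table (by increasing span):
  [0..0]={T2}  "b"  orig:{}
  [1..1]={B,T1}  "c"  orig:{B}
  [2..2]={B,T1}  "c"  orig:{B}
  [0..1]=∅  "bc"
  [1..2]=∅  "cc"
  [0..2]=∅  "bcc"

S ∉ T[0,2] ⇒ NO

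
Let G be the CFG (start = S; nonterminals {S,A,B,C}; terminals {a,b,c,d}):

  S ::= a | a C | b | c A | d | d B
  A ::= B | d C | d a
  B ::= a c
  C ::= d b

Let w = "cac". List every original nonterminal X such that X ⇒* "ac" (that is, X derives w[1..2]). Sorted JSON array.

Convert to CNF:
  S -> T0 C | T1 A | T2 B | a | b | d
  A -> T0 T1 | T2 C | T2 T0
  B -> T0 T1
  C -> T2 T3
  T0 -> a
  T1 -> c
  T2 -> d
  T3 -> b

Fill CYK table bottom-up (cells [i..j] with 1 ≤ i ≤ j ≤ 2 only):
  T[1,1] 'a' = {S,T0}  orig:{S}
  T[2,2] 'c' = {T1}  orig:{}
  T[1,2] 'ac' = {A,B}

Original NTs in T[1,2] deriving "ac": ["A", "B"]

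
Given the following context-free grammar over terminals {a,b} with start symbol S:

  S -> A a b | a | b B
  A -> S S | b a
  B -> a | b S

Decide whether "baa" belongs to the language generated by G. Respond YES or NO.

CNF form of G:
  S -> A X2 | T0 B | a
  A -> S S | T0 T1
  B -> T0 S | a
  T0 -> b
  T1 -> a
  X2 -> T1 T0

CYK table (by increasing span):
  cell(0,0) b: {T0}  orig:{}
  cell(1,1) a: {B,S,T1}  orig:{B,S}
  cell(2,2) a: {B,S,T1}  orig:{B,S}
  cell(0,1) ba: {A,B,S}
  cell(1,2) aa: {A}
  cell(0,2) baa: {A}

S ∉ T[0,2] ⇒ NO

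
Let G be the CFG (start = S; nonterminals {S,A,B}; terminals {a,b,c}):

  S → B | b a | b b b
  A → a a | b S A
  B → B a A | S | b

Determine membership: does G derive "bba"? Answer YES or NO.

CNF form of G:
  S -> B X5 | T1 T0 | T1 X6 | b
  A -> T0 T0 | T1 X2
  B -> B X3 | T1 T0 | T1 X4 | b
  T0 -> a
  T1 -> b
  X2 -> S A
  X3 -> T0 A
  X4 -> T1 T1
  X5 -> T0 A
  X6 -> T1 T1

CYK fill:
  [0..0]={B,S,T1}  "b"  orig:{B,S}
  [1..1]={B,S,T1}  "b"  orig:{B,S}
  [2..2]={T0}  "a"  orig:{}
  [0..1]={X4,X6}  "bb"  orig:{}
  [1..2]={B,S}  "ba"
  [0..2]=∅  "bba"

S ∉ T[0,2] ⇒ NO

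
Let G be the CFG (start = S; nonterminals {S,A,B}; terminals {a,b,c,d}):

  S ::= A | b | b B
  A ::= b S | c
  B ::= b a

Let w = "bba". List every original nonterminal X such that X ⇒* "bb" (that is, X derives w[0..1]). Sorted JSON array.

CNF form of G:
  S -> T0 B | T0 S | b | c
  A -> T0 S | c
  B -> T0 T1
  T0 -> b
  T1 -> a

Fill CYK table bottom-up, restricted to cells inside w[0..1]:
  [0..0]={S,T0}  "b"  orig:{S}
  [1..1]={S,T0}  "b"  orig:{S}
  [0..1]={A,S}  "bb"

Original NTs in T[0,1] deriving "bb": ["A", "S"]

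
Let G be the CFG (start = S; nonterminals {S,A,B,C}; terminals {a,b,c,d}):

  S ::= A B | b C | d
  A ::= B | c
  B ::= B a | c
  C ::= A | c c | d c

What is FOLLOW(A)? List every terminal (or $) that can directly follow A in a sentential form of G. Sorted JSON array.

FIRST sets, iterate to fixpoint:
pass 1:
  A via A→c: +{c}
  B via B→c: +{c}
  C via C→A: +{c}
  C via C→d c: +{d}
  S via S→A B: +{c}
  S via S→b C: +{b}
  S via S→d: +{d}
  FIRST[S]={b,c,d}  FIRST[A]={c}  FIRST[B]={c}  FIRST[C]={c,d}
pass 2: done
  FIRST[S]={b,c,d}  FIRST[A]={c}  FIRST[B]={c}  FIRST[C]={c,d}

FOLLOW iteration:
seed FOLLOW(S) with $
iter 1:
  B→B a: FOLLOW(B) ⊇ FIRST(a) = {a}; new: +{a}
  S→A B: FOLLOW(A) ⊇ FIRST(B) = {c}; new: +{c}
  S→A B: FOLLOW(B) ⊇ FOLLOW(S) ⊇ {$}; new: +{$}
  S→b C: FOLLOW(C) ⊇ FOLLOW(S) ⊇ {$}; new: +{$}
  FOLLOW(S)={$}  FOLLOW(A)={c}  FOLLOW(B)={$,a}  FOLLOW(C)={$}
iter 2:
  A→B: FOLLOW(B) ⊇ FOLLOW(A) ⊇ {c}; new: +{c}
  C→A: FOLLOW(A) ⊇ FOLLOW(C) ⊇ {$}; new: +{$}
  FOLLOW(S)={$}  FOLLOW(A)={$,c}  FOLLOW(B)={$,a,c}  FOLLOW(C)={$}
iter 3: (stable)
  FOLLOW(S)={$}  FOLLOW(A)={$,c}  FOLLOW(B)={$,a,c}  FOLLOW(C)={$}

FOLLOW(A) = ["$", "c"]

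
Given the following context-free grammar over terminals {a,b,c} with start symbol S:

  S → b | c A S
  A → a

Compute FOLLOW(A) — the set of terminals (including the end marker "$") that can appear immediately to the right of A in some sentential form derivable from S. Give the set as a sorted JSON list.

Compute FIRST by fixpoint:
pass 1:
  A via A→a: +{a}
  S via S→b: +{b}
  S via S→c A S: +{c}
  FIRST[S]={b,c}  FIRST[A]={a}
pass 2: (no change)
  FIRST[S]={b,c}  FIRST[A]={a}

Compute FOLLOW by fixpoint:
initialize: $ ∈ FOLLOW(S)
pass 1:
  S→c A S: FOLLOW(A) ⊇ FIRST(S) = {b,c}; new: +{b,c}
  S: {$}  A: {b,c}
pass 2: — fixpoint
  S: {$}  A: {b,c}

FOLLOW(A) = ["b", "c"]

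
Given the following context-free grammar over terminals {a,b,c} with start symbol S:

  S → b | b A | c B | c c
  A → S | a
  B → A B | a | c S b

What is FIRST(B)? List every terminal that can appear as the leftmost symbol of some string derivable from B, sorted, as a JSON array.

FIRST iteration:
iter 1:
  A via A→a: +{a}
  B via B→A B: +{a}
  B via B→c S b: +{c}
  S via S→b: +{b}
  S via S→c B: +{c}
  FIRST(S)={b,c}  FIRST(A)={a}  FIRST(B)={a,c}
iter 2:
  A via A→S: +{b,c}
  B via B→A B: +{b}
  FIRST(S)={b,c}  FIRST(A)={a,b,c}  FIRST(B)={a,b,c}
iter 3: (stable)
  FIRST(S)={b,c}  FIRST(A)={a,b,c}  FIRST(B)={a,b,c}

FIRST(B) = ["a", "b", "c"]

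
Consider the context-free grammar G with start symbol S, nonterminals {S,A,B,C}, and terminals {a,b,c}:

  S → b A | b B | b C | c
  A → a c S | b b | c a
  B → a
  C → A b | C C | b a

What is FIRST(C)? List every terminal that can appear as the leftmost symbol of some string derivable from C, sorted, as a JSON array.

Compute FIRST by fixpoint:
[1]
  A via A→a c S: +{a}
  A via A→b b: +{b}
  A via A→c a: +{c}
  B via B→a: +{a}
  C via C→A b: +{a,b,c}
  S via S→b A: +{b}
  S via S→c: +{c}
  FIRST(S)={b,c}  FIRST(A)={a,b,c}  FIRST(B)={a}  FIRST(C)={a,b,c}
[2] (stable)
  FIRST(S)={b,c}  FIRST(A)={a,b,c}  FIRST(B)={a}  FIRST(C)={a,b,c}

FIRST(C) = ["a", "b", "c"]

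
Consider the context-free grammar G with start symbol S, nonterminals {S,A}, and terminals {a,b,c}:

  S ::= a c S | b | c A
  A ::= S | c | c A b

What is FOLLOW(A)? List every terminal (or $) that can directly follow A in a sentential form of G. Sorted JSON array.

Compute FIRST by fixpoint:
iter 1:
  A via A→c: +{c}
  S via S→a c S: +{a}
  S via S→b: +{b}
  S via S→c A: +{c}
  FIRST(S)={a,b,c}  FIRST(A)={c}
iter 2:
  A via A→S: +{a,b}
  FIRST(S)={a,b,c}  FIRST(A)={a,b,c}
iter 3: — fixpoint
  FIRST(S)={a,b,c}  FIRST(A)={a,b,c}

FOLLOW iteration:
initialize: $ ∈ FOLLOW(S)
[1]
  A→c A b: FOLLOW(A) ⊇ FIRST(b) = {b}; new: +{b}
  S→c A: FOLLOW(A) ⊇ FOLLOW(S) ⊇ {$}; new: +{$}
  FOLLOW(S)={$}  FOLLOW(A)={$,b}
[2]
  A→S: FOLLOW(S) ⊇ FOLLOW(A) ⊇ {$,b}; new: +{b}
  FOLLOW(S)={$,b}  FOLLOW(A)={$,b}
[3] — fixpoint
  FOLLOW(S)={$,b}  FOLLOW(A)={$,b}

FOLLOW(A) = ["$", "b"]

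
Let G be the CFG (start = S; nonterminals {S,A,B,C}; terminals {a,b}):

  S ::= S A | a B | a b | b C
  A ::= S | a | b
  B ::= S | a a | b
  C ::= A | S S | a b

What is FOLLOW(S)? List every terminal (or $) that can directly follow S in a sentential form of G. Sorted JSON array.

FIRST sets, iterate to fixpoint:
round 1:
  A via A→a: +{a}
  A via A→b: +{b}
  B via B→a a: +{a}
  B via B→b: +{b}
  C via C→A: +{a,b}
  S via S→a B: +{a}
  S via S→b C: +{b}
  FIRST(S)={a,b}  FIRST(A)={a,b}  FIRST(B)={a,b}  FIRST(C)={a,b}
round 2: done
  FIRST(S)={a,b}  FIRST(A)={a,b}  FIRST(B)={a,b}  FIRST(C)={a,b}

FOLLOW iteration:
initialize: $ ∈ FOLLOW(S)
pass 1:
  C→S S: FOLLOW(S) ⊇ FIRST(S) = {a,b}; new: +{a,b}
  S→S A: FOLLOW(A) ⊇ FOLLOW(S) ⊇ {$,a,b}; new: +{$,a,b}
  S→a B: FOLLOW(B) ⊇ FOLLOW(S) ⊇ {$,a,b}; new: +{$,a,b}
  S→b C: FOLLOW(C) ⊇ FOLLOW(S) ⊇ {$,a,b}; new: +{$,a,b}
  S: {$,a,b}  A: {$,a,b}  B: {$,a,b}  C: {$,a,b}
pass 2: (no change)
  S: {$,a,b}  A: {$,a,b}  B: {$,a,b}  C: {$,a,b}

FOLLOW(S) = ["$", "a", "b"]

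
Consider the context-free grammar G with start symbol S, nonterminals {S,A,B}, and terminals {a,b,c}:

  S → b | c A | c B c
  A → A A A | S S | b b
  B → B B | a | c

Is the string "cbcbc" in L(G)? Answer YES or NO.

Convert to CNF:
  S -> T1 A | T1 X3 | b
  A -> A X2 | S S | T0 T0
  B -> B B | a | c
  T0 -> b
  T1 -> c
  X2 -> A A
  X3 -> B T1

CYK fill:
  cell(0,0) c: {B,T1}  orig:{B}
  cell(1,1) b: {S,T0}  orig:{S}
  cell(2,2) c: {B,T1}  orig:{B}
  cell(3,3) b: {S,T0}  orig:{S}
  cell(4,4) c: {B,T1}  orig:{B}
  cell(0,1) cb: ∅
  cell(1,2) bc: ∅
  cell(2,3) cb: ∅
  cell(3,4) bc: ∅
  cell(0,2) cbc: ∅
  cell(1,3) bcb: ∅
  cell(2,4) cbc: ∅
  cell(0,3) cbcb: ∅
  cell(1,4) bcbc: ∅
  cell(0,4) cbcbc: ∅

S ∉ T[0,4] ⇒ NO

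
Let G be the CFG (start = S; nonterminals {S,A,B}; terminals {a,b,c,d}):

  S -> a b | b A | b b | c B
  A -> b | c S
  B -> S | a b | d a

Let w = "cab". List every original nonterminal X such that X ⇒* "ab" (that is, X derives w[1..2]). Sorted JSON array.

CNF form of G:
  S -> T0 B | T1 T2 | T2 A | T2 T2
  A -> T0 S | b
  B -> T0 B | T1 T2 | T2 A | T2 T2 | T3 T1
  T0 -> c
  T1 -> a
  T2 -> b
  T3 -> d

Fill CYK table bottom-up (cells [i..j] with 1 ≤ i ≤ j ≤ 2 only):
  cell(1,1) a: {T1}  orig:{}
  cell(2,2) b: {A,T2}  orig:{A}
  cell(1,2) ab: {B,S}

Original NTs in T[1,2] deriving "ab": ["B", "S"]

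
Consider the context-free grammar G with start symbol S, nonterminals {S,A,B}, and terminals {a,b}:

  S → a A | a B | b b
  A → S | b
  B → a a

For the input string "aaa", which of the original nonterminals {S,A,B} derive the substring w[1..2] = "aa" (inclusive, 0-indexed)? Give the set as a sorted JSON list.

CNF form of G:
  S -> T0 A | T0 B | T1 T1
  A -> T0 A | T0 B | T1 T1 | b
  B -> T0 T0
  T0 -> a
  T1 -> b

CYK table (by increasing span) — only the sub-triangle for w[1..2]:
  T[1,1] 'a' = {T0}  orig:{}
  T[2,2] 'a' = {T0}  orig:{}
  T[1,2] 'aa' = {B}

Original NTs in T[1,2] deriving "aa": ["B"]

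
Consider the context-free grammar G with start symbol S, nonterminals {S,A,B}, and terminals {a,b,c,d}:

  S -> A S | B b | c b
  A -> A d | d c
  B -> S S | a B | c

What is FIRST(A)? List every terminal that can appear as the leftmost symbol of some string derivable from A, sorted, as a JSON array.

Compute FIRST by fixpoint:
pass 1:
  A via A→d c: +{d}
  B via B→a B: +{a}
  B via B→c: +{c}
  S via S→A S: +{d}
  S via S→B b: +{a,c}
  FIRST(S)={a,c,d}  FIRST(A)={d}  FIRST(B)={a,c}
pass 2:
  B via B→S S: +{d}
  FIRST(S)={a,c,d}  FIRST(A)={d}  FIRST(B)={a,c,d}
pass 3: — fixpoint
  FIRST(S)={a,c,d}  FIRST(A)={d}  FIRST(B)={a,c,d}

FIRST(A) = ["d"]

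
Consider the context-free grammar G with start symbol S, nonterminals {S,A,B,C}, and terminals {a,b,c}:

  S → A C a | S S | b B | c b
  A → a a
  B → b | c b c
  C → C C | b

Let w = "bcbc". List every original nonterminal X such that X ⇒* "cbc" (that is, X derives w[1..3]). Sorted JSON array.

CNF form of G:
  S -> A X4 | S S | T1 T2 | T2 B
  A -> T0 T0
  B -> T1 X3 | b
  C -> C C | b
  T0 -> a
  T1 -> c
  T2 -> b
  X3 -> T2 T1
  X4 -> C T0

Fill CYK table bottom-up, restricted to cells inside w[1..3]:
  T[1,1] 'c' = {T1}  orig:{}
  T[2,2] 'b' = {B,C,T2}  orig:{B,C}
  T[3,3] 'c' = {T1}  orig:{}
  T[1,2] 'cb' = {S}
  T[2,3] 'bc' = {X3}  orig:{}
  T[1,3] 'cbc' = {B}

Original NTs in T[1,3] deriving "cbc": ["B"]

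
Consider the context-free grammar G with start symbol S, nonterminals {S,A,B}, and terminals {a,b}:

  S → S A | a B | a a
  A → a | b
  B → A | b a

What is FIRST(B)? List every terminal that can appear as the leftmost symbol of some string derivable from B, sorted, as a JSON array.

Compute FIRST by fixpoint:
round 1:
  A via A→a: +{a}
  A via A→b: +{b}
  B via B→A: +{a,b}
  S via S→a B: +{a}
  FIRST[S]={a}  FIRST[A]={a,b}  FIRST[B]={a,b}
round 2: — fixpoint
  FIRST[S]={a}  FIRST[A]={a,b}  FIRST[B]={a,b}

FIRST(B) = ["a", "b"]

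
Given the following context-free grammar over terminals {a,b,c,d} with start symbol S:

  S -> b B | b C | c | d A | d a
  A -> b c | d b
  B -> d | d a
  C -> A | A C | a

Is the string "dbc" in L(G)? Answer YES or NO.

CNF form of G:
  S -> T0 B | T0 C | T2 A | T2 T3 | c
  A -> T0 T1 | T2 T0
  B -> T2 T3 | d
  C -> A C | T0 T1 | T2 T0 | a
  T0 -> b
  T1 -> c
  T2 -> d
  T3 -> a

Fill CYK table bottom-up:
  T[0,0] 'd' = {B,T2}  orig:{B}
  T[1,1] 'b' = {T0}  orig:{}
  T[2,2] 'c' = {S,T1}  orig:{S}
  T[0,1] 'db' = {A,C}
  T[1,2] 'bc' = {A,C}
  T[0,2] 'dbc' = {S}

S ∈ T[0,2] ⇒ YES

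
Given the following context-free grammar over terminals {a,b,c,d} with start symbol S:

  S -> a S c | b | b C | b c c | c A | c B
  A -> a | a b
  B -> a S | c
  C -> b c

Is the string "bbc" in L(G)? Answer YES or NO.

CNF form of G:
  S -> T0 X3 | T1 C | T1 X4 | T2 A | T2 B | b
  A -> T0 T1 | a
  B -> T0 S | c
  C -> T1 T2
  T0 -> a
  T1 -> b
  T2 -> c
  X3 -> S T2
  X4 -> T2 T2

CYK fill:
  cell(0,0) b: {S,T1}  orig:{S}
  cell(1,1) b: {S,T1}  orig:{S}
  cell(2,2) c: {B,T2}  orig:{B}
  cell(0,1) bb: ∅
  cell(1,2) bc: {C,X3}  orig:{C}
  cell(0,2) bbc: {S}

S ∈ T[0,2] ⇒ YES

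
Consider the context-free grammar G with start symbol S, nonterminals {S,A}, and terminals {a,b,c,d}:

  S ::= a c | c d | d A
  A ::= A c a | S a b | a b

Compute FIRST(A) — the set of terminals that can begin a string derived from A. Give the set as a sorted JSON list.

FIRST sets, iterate to fixpoint:
[1]
  A via A→a b: +{a}
  S via S→a c: +{a}
  S via S→c d: +{c}
  S via S→d A: +{d}
  FIRST(S)={a,c,d}  FIRST(A)={a}
[2]
  A via A→S a b: +{c,d}
  FIRST(S)={a,c,d}  FIRST(A)={a,c,d}
[3] (stable)
  FIRST(S)={a,c,d}  FIRST(A)={a,c,d}

FIRST(A) = ["a", "c", "d"]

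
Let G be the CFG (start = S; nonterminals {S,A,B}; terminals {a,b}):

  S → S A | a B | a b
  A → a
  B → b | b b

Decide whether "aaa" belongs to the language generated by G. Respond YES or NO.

CNF form of G:
  S -> S A | T1 B | T1 T0
  A -> a
  B -> T0 T0 | b
  T0 -> b
  T1 -> a

Fill CYK table bottom-up:
  T[0,0] 'a' = {A,T1}  orig:{A}
  T[1,1] 'a' = {A,T1}  orig:{A}
  T[2,2] 'a' = {A,T1}  orig:{A}
  T[0,1] 'aa' = ∅
  T[1,2] 'aa' = ∅
  T[0,2] 'aaa' = ∅

S ∉ T[0,2] ⇒ NO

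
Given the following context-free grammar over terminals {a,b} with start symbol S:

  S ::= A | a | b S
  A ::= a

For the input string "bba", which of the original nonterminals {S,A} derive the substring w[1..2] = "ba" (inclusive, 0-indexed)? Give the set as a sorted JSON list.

Convert to CNF:
  S -> T0 S | a
  A -> a
  T0 -> b

CYK table (by increasing span), restricted to cells inside w[1..2]:
  [1..1]={T0}  "b"  orig:{}
  [2..2]={A,S}  "a"
  [1..2]={S}  "ba"

Original NTs in T[1,2] deriving "ba": ["S"]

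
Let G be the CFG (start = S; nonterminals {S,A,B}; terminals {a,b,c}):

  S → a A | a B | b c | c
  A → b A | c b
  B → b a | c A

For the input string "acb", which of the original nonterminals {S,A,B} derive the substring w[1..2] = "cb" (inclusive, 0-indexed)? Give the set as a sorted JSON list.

Convert to CNF:
  S -> T0 T1 | T2 A | T2 B | c
  A -> T0 A | T1 T0
  B -> T0 T2 | T1 A
  T0 -> b
  T1 -> c
  T2 -> a

CYK fill — only the sub-triangle for w[1..2]:
  T[1,1] 'c' = {S,T1}  orig:{S}
  T[2,2] 'b' = {T0}  orig:{}
  T[1,2] 'cb' = {A}

Original NTs in T[1,2] deriving "cb": ["A"]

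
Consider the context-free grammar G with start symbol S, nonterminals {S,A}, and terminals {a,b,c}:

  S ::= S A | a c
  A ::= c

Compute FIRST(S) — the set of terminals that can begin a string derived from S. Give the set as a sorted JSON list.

FIRST iteration:
[1]
  A via A→c: +{c}
  S via S→a c: +{a}
  FIRST[S]={a}  FIRST[A]={c}
[2] — fixpoint
  FIRST[S]={a}  FIRST[A]={c}

FIRST(S) = ["a"]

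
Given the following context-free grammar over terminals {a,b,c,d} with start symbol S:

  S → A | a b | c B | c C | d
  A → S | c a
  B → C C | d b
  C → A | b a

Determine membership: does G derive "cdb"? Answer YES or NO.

CNF form of G:
  S -> T0 T1 | T2 B | T2 C | T2 T0 | d
  A -> T0 T1 | T2 B | T2 C | T2 T0 | d
  B -> C C | T3 T1
  C -> T0 T1 | T1 T0 | T2 B | T2 C | T2 T0 | d
  T0 -> a
  T1 -> b
  T2 -> c
  T3 -> d

CYK fill:
  cell(0,0) c: {T2}  orig:{}
  cell(1,1) d: {A,C,S,T3}  orig:{A,C,S}
  cell(2,2) b: {T1}  orig:{}
  cell(0,1) cd: {A,C,S}
  cell(1,2) db: {B}
  cell(0,2) cdb: {A,C,S}

S ∈ T[0,2] ⇒ YES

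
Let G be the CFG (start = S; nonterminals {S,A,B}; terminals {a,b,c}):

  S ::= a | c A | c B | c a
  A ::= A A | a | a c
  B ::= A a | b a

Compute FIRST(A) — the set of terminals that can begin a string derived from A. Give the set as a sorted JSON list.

Compute FIRST by fixpoint:
pass 1:
  A via A→a: +{a}
  B via B→A a: +{a}
  B via B→b a: +{b}
  S via S→a: +{a}
  S via S→c A: +{c}
  FIRST[S]={a,c}  FIRST[A]={a}  FIRST[B]={a,b}
pass 2: (no change)
  FIRST[S]={a,c}  FIRST[A]={a}  FIRST[B]={a,b}

FIRST(A) = ["a"]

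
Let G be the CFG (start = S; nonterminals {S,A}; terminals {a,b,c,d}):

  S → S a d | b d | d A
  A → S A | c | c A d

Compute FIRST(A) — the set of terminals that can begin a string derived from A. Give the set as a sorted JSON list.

Compute FIRST by fixpoint:
round 1:
  A via A→c: +{c}
  S via S→b d: +{b}
  S via S→d A: +{d}
  FIRST[S]={b,d}  FIRST[A]={c}
round 2:
  A via A→S A: +{b,d}
  FIRST[S]={b,d}  FIRST[A]={b,c,d}
round 3: (stable)
  FIRST[S]={b,d}  FIRST[A]={b,c,d}

FIRST(A) = ["b", "c", "d"]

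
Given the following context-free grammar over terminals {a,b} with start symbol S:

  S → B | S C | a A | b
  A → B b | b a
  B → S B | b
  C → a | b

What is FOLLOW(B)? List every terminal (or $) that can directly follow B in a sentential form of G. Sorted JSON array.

FIRST iteration:
iter 1:
  A via A→b a: +{b}
  B via B→b: +{b}
  C via C→a: +{a}
  C via C→b: +{b}
  S via S→B: +{b}
  S via S→a A: +{a}
  S: {a,b}  A: {b}  B: {b}  C: {a,b}
iter 2:
  B via B→S B: +{a}
  S: {a,b}  A: {b}  B: {a,b}  C: {a,b}
iter 3:
  A via A→B b: +{a}
  S: {a,b}  A: {a,b}  B: {a,b}  C: {a,b}
iter 4: (stable)
  S: {a,b}  A: {a,b}  B: {a,b}  C: {a,b}

Compute FOLLOW by fixpoint:
seed FOLLOW(S) with $
iter 1:
  A→B b: FOLLOW(B) ⊇ FIRST(b) = {b}; new: +{b}
  B→S B: FOLLOW(S) ⊇ FIRST(B) = {a,b}; new: +{a,b}
  S→B: FOLLOW(B) ⊇ FOLLOW(S) ⊇ {$,a,b}; new: +{$,a}
  S→S C: FOLLOW(C) ⊇ FOLLOW(S) ⊇ {$,a,b}; new: +{$,a,b}
  S→a A: FOLLOW(A) ⊇ FOLLOW(S) ⊇ {$,a,b}; new: +{$,a,b}
  FOLLOW(S)={$,a,b}  FOLLOW(A)={$,a,b}  FOLLOW(B)={$,a,b}  FOLLOW(C)={$,a,b}
iter 2: (no change)
  FOLLOW(S)={$,a,b}  FOLLOW(A)={$,a,b}  FOLLOW(B)={$,a,b}  FOLLOW(C)={$,a,b}

FOLLOW(B) = ["$", "a", "b"]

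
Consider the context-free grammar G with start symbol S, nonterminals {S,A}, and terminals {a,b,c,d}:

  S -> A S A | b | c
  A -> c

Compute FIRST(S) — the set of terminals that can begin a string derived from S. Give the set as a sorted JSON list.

FIRST sets, iterate to fixpoint:
[1]
  A via A→c: +{c}
  S via S→A S A: +{c}
  S via S→b: +{b}
  S: {b,c}  A: {c}
[2] done
  S: {b,c}  A: {c}

FIRST(S) = ["b", "c"]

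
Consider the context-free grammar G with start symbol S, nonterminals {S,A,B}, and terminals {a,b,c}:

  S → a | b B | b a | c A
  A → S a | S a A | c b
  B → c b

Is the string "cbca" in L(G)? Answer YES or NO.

CNF form of G:
  S -> T1 A | T2 B | T2 T0 | a
  A -> S T0 | S X3 | T1 T2
  B -> T1 T2
  T0 -> a
  T1 -> c
  T2 -> b
  X3 -> T0 A

Fill CYK table bottom-up:
  T[0,0] 'c' = {T1}  orig:{}
  T[1,1] 'b' = {T2}  orig:{}
  T[2,2] 'c' = {T1}  orig:{}
  T[3,3] 'a' = {S,T0}  orig:{S}
  T[0,1] 'cb' = {A,B}
  T[1,2] 'bc' = ∅
  T[2,3] 'ca' = ∅
  T[0,2] 'cbc' = ∅
  T[1,3] 'bca' = ∅
  T[0,3] 'cbca' = ∅

S ∉ T[0,3] ⇒ NO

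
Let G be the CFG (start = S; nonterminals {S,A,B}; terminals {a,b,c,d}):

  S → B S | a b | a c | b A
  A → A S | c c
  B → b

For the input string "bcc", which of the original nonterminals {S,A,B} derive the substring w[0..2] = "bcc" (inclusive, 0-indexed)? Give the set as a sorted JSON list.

Convert to CNF:
  S -> B S | T1 T0 | T1 T2 | T2 A
  A -> A S | T0 T0
  B -> b
  T0 -> c
  T1 -> a
  T2 -> b

Fill CYK table bottom-up (cells [i..j] with 0 ≤ i ≤ j ≤ 2 only):
  cell(0,0) b: {B,T2}  orig:{B}
  cell(1,1) c: {T0}  orig:{}
  cell(2,2) c: {T0}  orig:{}
  cell(0,1) bc: ∅
  cell(1,2) cc: {A}
  cell(0,2) bcc: {S}

Original NTs in T[0,2] deriving "bcc": ["S"]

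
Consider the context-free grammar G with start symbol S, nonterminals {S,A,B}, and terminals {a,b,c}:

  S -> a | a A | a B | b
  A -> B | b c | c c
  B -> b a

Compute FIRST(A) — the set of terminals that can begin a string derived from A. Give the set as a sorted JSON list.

Compute FIRST by fixpoint:
pass 1:
  A via A→b c: +{b}
  A via A→c c: +{c}
  B via B→b a: +{b}
  S via S→a: +{a}
  S via S→b: +{b}
  FIRST(S)={a,b}  FIRST(A)={b,c}  FIRST(B)={b}
pass 2: done
  FIRST(S)={a,b}  FIRST(A)={b,c}  FIRST(B)={b}

FIRST(A) = ["b", "c"]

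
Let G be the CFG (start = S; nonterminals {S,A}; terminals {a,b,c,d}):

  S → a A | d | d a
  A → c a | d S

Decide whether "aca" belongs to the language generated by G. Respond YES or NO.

CNF form of G:
  S -> T1 A | T2 T1 | d
  A -> T0 T1 | T2 S
  T0 -> c
  T1 -> a
  T2 -> d

CYK table (by increasing span):
  [0..0]={T1}  "a"  orig:{}
  [1..1]={T0}  "c"  orig:{}
  [2..2]={T1}  "a"  orig:{}
  [0..1]=∅  "ac"
  [1..2]={A}  "ca"
  [0..2]={S}  "aca"

S ∈ T[0,2] ⇒ YES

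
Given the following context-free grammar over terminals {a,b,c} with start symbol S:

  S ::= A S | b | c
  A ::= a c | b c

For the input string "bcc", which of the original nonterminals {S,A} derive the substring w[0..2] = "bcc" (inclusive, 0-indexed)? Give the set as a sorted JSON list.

Convert to CNF:
  S -> A S | b | c
  A -> T0 T1 | T2 T1
  T0 -> a
  T1 -> c
  T2 -> b

CYK fill (cells [i..j] with 0 ≤ i ≤ j ≤ 2 only):
  cell(0,0) b: {S,T2}  orig:{S}
  cell(1,1) c: {S,T1}  orig:{S}
  cell(2,2) c: {S,T1}  orig:{S}
  cell(0,1) bc: {A}
  cell(1,2) cc: ∅
  cell(0,2) bcc: {S}

Original NTs in T[0,2] deriving "bcc": ["S"]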